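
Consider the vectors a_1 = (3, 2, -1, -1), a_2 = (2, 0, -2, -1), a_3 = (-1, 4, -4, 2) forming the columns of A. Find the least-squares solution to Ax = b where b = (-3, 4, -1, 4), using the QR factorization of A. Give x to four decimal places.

a_1 = (3, 2, -1, -1); ‖a_1‖ = 3.8730, so q_1 = (0.7746, 0.5164, -0.2582, -0.2582).
q_1·a_2 = 0.7746·2 + 0.5164·0 + (-0.2582)·(-2) + (-0.2582)·(-1) = 2.3238.
u_2 = a_2 − 2.3238·q_1 = (0.2000, -1.2000, -1.4000, -0.4000).
‖u_2‖ = 1.8974, so q_2 = (0.1054, -0.6325, -0.7379, -0.2108).
q_1·a_3 = 0.7746·(-1) + 0.5164·4 + (-0.2582)·(-4) + (-0.2582)·2 = 1.8074; q_2·a_3 = 0.1054·(-1) + (-0.6325)·4 + (-0.7379)·(-4) + (-0.2108)·2 = -0.1054.
u_3 = a_3 − 1.8074·q_1 + 0.1054·q_2 = (-2.3889, 3.0000, -3.6111, 2.4444).
‖u_3‖ = 5.8071, so q_3 = (-0.4114, 0.5166, -0.6218, 0.4209).
Qᵀb = (-1.0328, -2.9515, 5.6062).
Back-substitute: x_3 = 5.6062/5.8071 = 0.9654.
x_2 = (-2.9515 + 0.1054·0.9654)/1.8974 = -1.5019.
x_1 = (-1.0328 − 2.3238·(-1.5019) − 1.8074·0.9654)/3.8730 = 0.1840.

x = (0.1840, -1.5019, 0.9654)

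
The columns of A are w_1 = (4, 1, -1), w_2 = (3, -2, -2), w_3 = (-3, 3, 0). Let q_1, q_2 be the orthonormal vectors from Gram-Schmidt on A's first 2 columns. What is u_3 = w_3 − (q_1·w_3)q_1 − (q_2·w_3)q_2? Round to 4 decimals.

w_1 = (4, 1, -1); ‖w_1‖ = 4.2426, so q_1 = (0.9428, 0.2357, -0.2357).
q_1·w_2 = 0.9428·3 + 0.2357·(-2) + (-0.2357)·(-2) = 2.8284.
u_2 = w_2 − 2.8284·q_1 = (0.3333, -2.6667, -1.3333).
‖u_2‖ = 3.0000, so q_2 = (0.1111, -0.8889, -0.4444).
q_1·w_3 = 0.9428·(-3) + 0.2357·3 + (-0.2357)·0 = -2.1213; q_2·w_3 = 0.1111·(-3) + (-0.8889)·3 + (-0.4444)·0 = -3.0000.
u_3 = w_3 + 2.1213·q_1 + 3.0000·q_2 = (-0.6667, 0.8333, -1.8333).

u_3 = (-0.6667, 0.8333, -1.8333)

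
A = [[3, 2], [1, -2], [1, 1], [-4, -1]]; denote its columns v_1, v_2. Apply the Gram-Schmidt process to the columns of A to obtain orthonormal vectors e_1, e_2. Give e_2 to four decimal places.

e_1 = v_1/‖v_1‖ = (3, 1, 1, -4)/5.1962 = (0.5774, 0.1925, 0.1925, -0.7698).
r_{12} = e_1·v_2 = 1.7321.
u_2 = v_2 − 1.7321·e_1 = (1.0000, -2.3333, 0.6667, 0.3333).
‖u_2‖ = 2.6458, so e_2 = (0.3780, -0.8819, 0.2520, 0.1260).

e_2 = (0.3780, -0.8819, 0.2520, 0.1260)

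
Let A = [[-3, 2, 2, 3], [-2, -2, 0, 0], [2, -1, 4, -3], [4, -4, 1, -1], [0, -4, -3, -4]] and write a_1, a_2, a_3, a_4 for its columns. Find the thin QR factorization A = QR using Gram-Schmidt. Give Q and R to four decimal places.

a_1 = (-3, -2, 2, 4, 0); ‖a_1‖ = 5.7446, so e_1 = (-0.5222, -0.3482, 0.3482, 0.6963, 0.0000).
e_1·a_2 = (-0.5222)·2 + (-0.3482)·(-2) + 0.3482·(-1) + 0.6963·(-4) + 0.0000·(-4) = -3.4816.
u_2 = a_2 + 3.4816·e_1 = (0.1818, -3.2121, 0.2121, -1.5758, -4.0000).
‖u_2‖ = 5.3739, so e_2 = (0.0338, -0.5977, 0.0395, -0.2932, -0.7443).
e_1·a_3 = (-0.5222)·2 + (-0.3482)·0 + 0.3482·4 + 0.6963·1 + 0.0000·(-3) = 1.0445; e_2·a_3 = 0.0338·2 + (-0.5977)·0 + 0.0395·4 + (-0.2932)·1 + (-0.7443)·(-3) = 2.1653.
u_3 = a_3 − 1.0445·e_1 − 2.1653·e_2 = (2.4722, 1.6579, 3.5509, 0.9077, -1.3882).
‖u_3‖ = 4.9214, so e_3 = (0.5023, 0.3369, 0.7215, 0.1844, -0.2821).
e_1·a_4 = (-0.5222)·3 + (-0.3482)·0 + 0.3482·(-3) + 0.6963·(-1) + 0.0000·(-4) = -3.3075; e_2·a_4 = 0.0338·3 + (-0.5977)·0 + 0.0395·(-3) + (-0.2932)·(-1) + (-0.7443)·(-4) = 3.2537; e_3·a_4 = 0.5023·3 + 0.3369·0 + 0.7215·(-3) + 0.1844·(-1) + (-0.2821)·(-4) = 0.2863.
u_4 = a_4 + 3.3075·e_1 − 3.2537·e_2 − 0.2863·e_3 = (1.0188, 0.6968, -2.1835, 2.2043, -1.4974).
‖u_4‖ = 3.6595, so e_4 = (0.2784, 0.1904, -0.5967, 0.6023, -0.4092).

Q = [[-0.5222, 0.0338, 0.5023, 0.2784], [-0.3482, -0.5977, 0.3369, 0.1904], [0.3482, 0.0395, 0.7215, -0.5967], [0.6963, -0.2932, 0.1844, 0.6023], [0.0000, -0.7443, -0.2821, -0.4092]], R = [[5.7446, -3.4816, 1.0445, -3.3075], [0.0000, 5.3739, 2.1653, 3.2537], [0.0000, 0.0000, 4.9214, 0.2863], [0.0000, 0.0000, 0.0000, 3.6595]]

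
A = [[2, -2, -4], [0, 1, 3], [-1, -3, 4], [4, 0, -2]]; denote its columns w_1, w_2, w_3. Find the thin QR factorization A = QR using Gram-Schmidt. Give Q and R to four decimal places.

w_1 = (2, 0, -1, 4); ‖w_1‖ = 4.5826, so e_1 = (0.4364, 0.0000, -0.2182, 0.8729).
e_1·w_2 = 0.4364·(-2) + 0.0000·1 + (-0.2182)·(-3) + 0.8729·0 = -0.2182.
u_2 = w_2 + 0.2182·e_1 = (-1.9048, 1.0000, -3.0476, 0.1905).
‖u_2‖ = 3.7353, so e_2 = (-0.5099, 0.2677, -0.8159, 0.0510).
e_1·w_3 = 0.4364·(-4) + 0.0000·3 + (-0.2182)·4 + 0.8729·(-2) = -4.3644; e_2·w_3 = (-0.5099)·(-4) + 0.2677·3 + (-0.8159)·4 + 0.0510·(-2) = -0.5227.
u_3 = w_3 + 4.3644·e_1 + 0.5227·e_2 = (-2.3618, 3.1399, 2.6212, 1.8362).
‖u_3‖ = 5.0675, so e_3 = (-0.4661, 0.6196, 0.5173, 0.3623).

Q = [[0.4364, -0.5099, -0.4661], [0.0000, 0.2677, 0.6196], [-0.2182, -0.8159, 0.5173], [0.8729, 0.0510, 0.3623]], R = [[4.5826, -0.2182, -4.3644], [0.0000, 3.7353, -0.5227], [0.0000, 0.0000, 5.0675]]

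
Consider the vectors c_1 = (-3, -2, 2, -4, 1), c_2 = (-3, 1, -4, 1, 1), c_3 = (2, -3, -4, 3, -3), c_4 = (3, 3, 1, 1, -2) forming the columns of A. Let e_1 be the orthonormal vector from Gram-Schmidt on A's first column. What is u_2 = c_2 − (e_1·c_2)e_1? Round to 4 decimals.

c_1 = (-3, -2, 2, -4, 1); ‖c_1‖ = 5.8310, so e_1 = (-0.5145, -0.3430, 0.3430, -0.6860, 0.1715).
e_1·c_2 = (-0.5145)·(-3) + (-0.3430)·1 + 0.3430·(-4) + (-0.6860)·1 + 0.1715·1 = -0.6860.
u_2 = c_2 + 0.6860·e_1 = (-3.3529, 0.7647, -3.7647, 0.5294, 1.1176).

u_2 = (-3.3529, 0.7647, -3.7647, 0.5294, 1.1176)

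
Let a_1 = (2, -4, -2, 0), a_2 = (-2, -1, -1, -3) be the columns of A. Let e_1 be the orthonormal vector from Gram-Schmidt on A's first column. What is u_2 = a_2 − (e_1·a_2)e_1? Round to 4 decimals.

u_2 = (-2.1667, -0.6667, -0.8333, -3.0000)

a_1 = (2, -4, -2, 0); ‖a_1‖ = 4.8990, so e_1 = (0.4082, -0.8165, -0.4082, 0.0000).
e_1·a_2 = 0.4082·(-2) + (-0.8165)·(-1) + (-0.4082)·(-1) + 0.0000·(-3) = 0.4082.
u_2 = a_2 − 0.4082·e_1 = (-2.1667, -0.6667, -0.8333, -3.0000).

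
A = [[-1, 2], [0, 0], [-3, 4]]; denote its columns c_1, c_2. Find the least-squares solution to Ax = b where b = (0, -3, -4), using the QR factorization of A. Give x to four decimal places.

x = (4.0000, 2.0000)

e_1 = c_1/‖c_1‖ = (-1, 0, -3)/3.1623 = (-0.3162, 0.0000, -0.9487).
r_{12} = e_1·c_2 = -4.4272.
u_2 = c_2 + 4.4272·e_1 = (0.6000, 0.0000, -0.2000).
‖u_2‖ = 0.6325, so e_2 = (0.9487, 0.0000, -0.3162).
Qᵀb = (3.7947, 1.2649).
Back-substitute: x_2 = 1.2649/0.6325 = 2.0000.
x_1 = (3.7947 + 4.4272·2.0000)/3.1623 = 4.0000.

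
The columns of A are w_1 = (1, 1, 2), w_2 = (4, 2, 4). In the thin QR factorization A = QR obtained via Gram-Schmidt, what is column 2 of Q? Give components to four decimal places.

q_2 = (0.9129, -0.1826, -0.3651)

w_1 = (1, 1, 2); ‖w_1‖ = 2.4495, so q_1 = (0.4082, 0.4082, 0.8165).
q_1·w_2 = 0.4082·4 + 0.4082·2 + 0.8165·4 = 5.7155.
u_2 = w_2 − 5.7155·q_1 = (1.6667, -0.3333, -0.6667).
‖u_2‖ = 1.8257, so q_2 = (0.9129, -0.1826, -0.3651).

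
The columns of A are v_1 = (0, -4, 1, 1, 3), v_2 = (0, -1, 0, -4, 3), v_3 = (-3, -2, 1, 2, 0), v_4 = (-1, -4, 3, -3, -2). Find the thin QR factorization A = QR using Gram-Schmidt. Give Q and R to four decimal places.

q_1 = v_1/‖v_1‖ = (0, -4, 1, 1, 3)/5.1962 = (0.0000, -0.7698, 0.1925, 0.1925, 0.5774).
r_{12} = q_1·v_2 = 1.7321.
u_2 = v_2 − 1.7321·q_1 = (0.0000, 0.3333, -0.3333, -4.3333, 2.0000).
‖u_2‖ = 4.7958, so q_2 = (0.0000, 0.0695, -0.0695, -0.9036, 0.4170).
r_{13} = q_1·v_3 = 2.1170; r_{23} = q_2·v_3 = -2.0156.
u_3 = v_3 − 2.1170·q_1 + 2.0156·q_2 = (-3.0000, -0.2303, 0.4525, -0.2287, -0.3816).
‖u_3‖ = 3.0750, so q_3 = (-0.9756, -0.0749, 0.1472, -0.0744, -0.1241).
r_{14} = q_1·v_4 = 1.9245; r_{24} = q_2·v_4 = 1.3901; r_{34} = q_3·v_4 = 2.1879.
u_4 = v_4 − 1.9245·q_1 − 1.3901·q_2 − 2.1879·q_3 = (1.1345, -2.4513, 2.4043, -1.9516, -3.4193).
‖u_4‖ = 5.3457, so q_4 = (0.2122, -0.4586, 0.4498, -0.3651, -0.6396).

Q = [[0.0000, 0.0000, -0.9756, 0.2122], [-0.7698, 0.0695, -0.0749, -0.4586], [0.1925, -0.0695, 0.1472, 0.4498], [0.1925, -0.9036, -0.0744, -0.3651], [0.5774, 0.4170, -0.1241, -0.6396]], R = [[5.1962, 1.7321, 2.1170, 1.9245], [0.0000, 4.7958, -2.0156, 1.3901], [0.0000, 0.0000, 3.0750, 2.1879], [0.0000, 0.0000, 0.0000, 5.3457]]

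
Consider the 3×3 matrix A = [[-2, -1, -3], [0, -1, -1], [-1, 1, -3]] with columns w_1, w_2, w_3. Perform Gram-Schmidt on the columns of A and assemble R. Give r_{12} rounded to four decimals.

e_1 = w_1/‖w_1‖ = (-2, 0, -1)/2.2361 = (-0.8944, 0.0000, -0.4472).
r_{12} = e_1·w_2 = 0.4472.

r_{12} = 0.4472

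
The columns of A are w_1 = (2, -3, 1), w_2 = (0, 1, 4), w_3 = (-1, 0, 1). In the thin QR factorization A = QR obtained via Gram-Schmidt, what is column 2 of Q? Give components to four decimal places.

q_1 = w_1/‖w_1‖ = (2, -3, 1)/3.7417 = (0.5345, -0.8018, 0.2673).
r_{12} = q_1·w_2 = 0.2673.
u_2 = w_2 − 0.2673·q_1 = (-0.1429, 1.2143, 3.9286).
‖u_2‖ = 4.1144, so q_2 = (-0.0347, 0.2951, 0.9548).

q_2 = (-0.0347, 0.2951, 0.9548)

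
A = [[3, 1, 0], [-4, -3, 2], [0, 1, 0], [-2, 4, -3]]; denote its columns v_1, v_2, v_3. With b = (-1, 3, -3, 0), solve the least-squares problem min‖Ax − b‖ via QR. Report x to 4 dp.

v_1 = (3, -4, 0, -2); ‖v_1‖ = 5.3852, so q_1 = (0.5571, -0.7428, 0.0000, -0.3714).
q_1·v_2 = 0.5571·1 + (-0.7428)·(-3) + 0.0000·1 + (-0.3714)·4 = 1.2999.
u_2 = v_2 − 1.2999·q_1 = (0.2759, -2.0345, 1.0000, 4.4828).
‖u_2‖ = 5.0309, so q_2 = (0.0548, -0.4044, 0.1988, 0.8910).
q_1·v_3 = 0.5571·0 + (-0.7428)·2 + 0.0000·0 + (-0.3714)·(-3) = -0.3714; q_2·v_3 = 0.0548·0 + (-0.4044)·2 + 0.1988·0 + 0.8910·(-3) = -3.4819.
u_3 = v_3 + 0.3714·q_1 + 3.4819·q_2 = (0.3978, 0.3161, 0.6921, -0.0354).
‖u_3‖ = 0.8593, so q_3 = (0.4630, 0.3678, 0.8054, -0.0412).
Qᵀb = (-2.7854, -1.8643, -1.7757).
Back-substitute: x_3 = -1.7757/0.8593 = -2.0664.
x_2 = (-1.8643 + 3.4819·(-2.0664))/5.0309 = -1.8007.
x_1 = (-2.7854 − 1.2999·(-1.8007) + 0.3714·(-2.0664))/5.3852 = -0.2251.

x = (-0.2251, -1.8007, -2.0664)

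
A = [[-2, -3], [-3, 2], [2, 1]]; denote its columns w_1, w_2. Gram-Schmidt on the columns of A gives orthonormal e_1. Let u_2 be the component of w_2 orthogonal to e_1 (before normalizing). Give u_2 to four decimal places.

e_1 = w_1/‖w_1‖ = (-2, -3, 2)/4.1231 = (-0.4851, -0.7276, 0.4851).
r_{12} = e_1·w_2 = 0.4851.
u_2 = w_2 − 0.4851·e_1 = (-2.7647, 2.3529, 0.7647).

u_2 = (-2.7647, 2.3529, 0.7647)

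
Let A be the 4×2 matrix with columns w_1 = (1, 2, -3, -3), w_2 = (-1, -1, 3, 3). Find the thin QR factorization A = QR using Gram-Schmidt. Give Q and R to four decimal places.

Q = [[0.2085, -0.0957], [0.4170, 0.9089], [-0.6255, 0.2870], [-0.6255, 0.2870]], R = [[4.7958, -4.3788], [0.0000, 0.9089]]

w_1 = (1, 2, -3, -3); ‖w_1‖ = 4.7958, so e_1 = (0.2085, 0.4170, -0.6255, -0.6255).
e_1·w_2 = 0.2085·(-1) + 0.4170·(-1) + (-0.6255)·3 + (-0.6255)·3 = -4.3788.
u_2 = w_2 + 4.3788·e_1 = (-0.0870, 0.8261, 0.2609, 0.2609).
‖u_2‖ = 0.9089, so e_2 = (-0.0957, 0.9089, 0.2870, 0.2870).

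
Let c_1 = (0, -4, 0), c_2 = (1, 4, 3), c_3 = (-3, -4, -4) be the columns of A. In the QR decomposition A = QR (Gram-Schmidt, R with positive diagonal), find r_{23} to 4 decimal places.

q_1 = c_1/‖c_1‖ = (0, -4, 0)/4.0000 = (0.0000, -1.0000, 0.0000).
r_{12} = q_1·c_2 = -4.0000.
u_2 = c_2 + 4.0000·q_1 = (1.0000, 0.0000, 3.0000).
‖u_2‖ = 3.1623, so q_2 = (0.3162, 0.0000, 0.9487).
r_{23} = q_2·c_3 = -4.7434.

r_{23} = -4.7434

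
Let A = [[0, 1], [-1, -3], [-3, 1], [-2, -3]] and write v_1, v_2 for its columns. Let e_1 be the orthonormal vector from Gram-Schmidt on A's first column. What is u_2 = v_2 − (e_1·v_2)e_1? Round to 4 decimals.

u_2 = (1.0000, -2.5714, 2.2857, -2.1429)

e_1 = v_1/‖v_1‖ = (0, -1, -3, -2)/3.7417 = (0.0000, -0.2673, -0.8018, -0.5345).
r_{12} = e_1·v_2 = 1.6036.
u_2 = v_2 − 1.6036·e_1 = (1.0000, -2.5714, 2.2857, -2.1429).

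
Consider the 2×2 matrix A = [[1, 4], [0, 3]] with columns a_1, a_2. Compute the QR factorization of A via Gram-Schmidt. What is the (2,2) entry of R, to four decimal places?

e_1 = a_1/‖a_1‖ = (1, 0)/1.0000 = (1.0000, 0.0000).
r_{12} = e_1·a_2 = 4.0000.
u_2 = a_2 − 4.0000·e_1 = (0.0000, 3.0000).
r_{22} = ‖u_2‖ = 3.0000.

r_{22} = 3.0000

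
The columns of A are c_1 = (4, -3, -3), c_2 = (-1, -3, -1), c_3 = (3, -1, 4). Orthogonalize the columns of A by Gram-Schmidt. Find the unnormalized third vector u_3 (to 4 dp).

u_3 = (1.6452, -1.9194, 4.1129)

c_1 = (4, -3, -3); ‖c_1‖ = 5.8310, so e_1 = (0.6860, -0.5145, -0.5145).
e_1·c_2 = 0.6860·(-1) + (-0.5145)·(-3) + (-0.5145)·(-1) = 1.3720.
u_2 = c_2 − 1.3720·e_1 = (-1.9412, -2.2941, -0.2941).
‖u_2‖ = 3.0195, so e_2 = (-0.6429, -0.7598, -0.0974).
e_1·c_3 = 0.6860·3 + (-0.5145)·(-1) + (-0.5145)·4 = 0.5145; e_2·c_3 = (-0.6429)·3 + (-0.7598)·(-1) + (-0.0974)·4 = -1.5585.
u_3 = c_3 − 0.5145·e_1 + 1.5585·e_2 = (1.6452, -1.9194, 4.1129).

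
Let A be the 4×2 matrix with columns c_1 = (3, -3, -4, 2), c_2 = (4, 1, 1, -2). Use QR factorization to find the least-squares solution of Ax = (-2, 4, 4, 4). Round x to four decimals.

x = (-0.6754, -0.3329)

e_1 = c_1/‖c_1‖ = (3, -3, -4, 2)/6.1644 = (0.4867, -0.4867, -0.6489, 0.3244).
r_{12} = e_1·c_2 = 0.1622.
u_2 = c_2 − 0.1622·e_1 = (3.9211, 1.0789, 1.1053, -2.0526).
‖u_2‖ = 4.6876, so e_2 = (0.8365, 0.2302, 0.2358, -0.4379).
Qᵀb = (-4.2178, -1.5607).
Back-substitute: x_2 = -1.5607/4.6876 = -0.3329.
x_1 = (-4.2178 − 0.1622·(-0.3329))/6.1644 = -0.6754.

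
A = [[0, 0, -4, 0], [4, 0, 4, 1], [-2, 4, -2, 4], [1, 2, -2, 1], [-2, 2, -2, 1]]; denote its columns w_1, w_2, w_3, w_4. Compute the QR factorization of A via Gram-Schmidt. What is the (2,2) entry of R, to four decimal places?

w_1 = (0, 4, -2, 1, -2); ‖w_1‖ = 5.0000, so e_1 = (0.0000, 0.8000, -0.4000, 0.2000, -0.4000).
e_1·w_2 = 0.0000·0 + 0.8000·0 + (-0.4000)·4 + 0.2000·2 + (-0.4000)·2 = -2.0000.
u_2 = w_2 + 2.0000·e_1 = (0.0000, 1.6000, 3.2000, 2.4000, 1.2000).
r_{22} = ‖u_2‖ = 4.4721.

r_{22} = 4.4721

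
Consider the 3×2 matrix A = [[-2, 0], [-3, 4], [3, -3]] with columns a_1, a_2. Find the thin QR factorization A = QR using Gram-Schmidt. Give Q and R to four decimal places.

a_1 = (-2, -3, 3); ‖a_1‖ = 4.6904, so e_1 = (-0.4264, -0.6396, 0.6396).
e_1·a_2 = (-0.4264)·0 + (-0.6396)·4 + 0.6396·(-3) = -4.4772.
u_2 = a_2 + 4.4772·e_1 = (-1.9091, 1.1364, -0.1364).
‖u_2‖ = 2.2259, so e_2 = (-0.8577, 0.5105, -0.0613).

Q = [[-0.4264, -0.8577], [-0.6396, 0.5105], [0.6396, -0.0613]], R = [[4.6904, -4.4772], [0.0000, 2.2259]]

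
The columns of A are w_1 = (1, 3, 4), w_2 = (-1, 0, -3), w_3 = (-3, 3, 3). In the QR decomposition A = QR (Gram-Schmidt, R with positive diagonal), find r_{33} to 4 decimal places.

r_{33} = 3.4593

w_1 = (1, 3, 4); ‖w_1‖ = 5.0990, so e_1 = (0.1961, 0.5883, 0.7845).
e_1·w_2 = 0.1961·(-1) + 0.5883·0 + 0.7845·(-3) = -2.5495.
u_2 = w_2 + 2.5495·e_1 = (-0.5000, 1.5000, -1.0000).
‖u_2‖ = 1.8708, so e_2 = (-0.2673, 0.8018, -0.5345).
e_1·w_3 = 0.1961·(-3) + 0.5883·3 + 0.7845·3 = 3.5301; e_2·w_3 = (-0.2673)·(-3) + 0.8018·3 + (-0.5345)·3 = 1.6036.
u_3 = w_3 − 3.5301·e_1 − 1.6036·e_2 = (-3.2637, -0.3626, 1.0879).
r_{33} = ‖u_3‖ = 3.4593.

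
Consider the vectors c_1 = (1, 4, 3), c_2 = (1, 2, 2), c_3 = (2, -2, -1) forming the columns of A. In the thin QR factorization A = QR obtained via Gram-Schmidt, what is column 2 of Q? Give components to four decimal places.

q_1 = c_1/‖c_1‖ = (1, 4, 3)/5.0990 = (0.1961, 0.7845, 0.5883).
r_{12} = q_1·c_2 = 2.9417.
u_2 = c_2 − 2.9417·q_1 = (0.4231, -0.3077, 0.2692).
‖u_2‖ = 0.5883, so q_2 = (0.7191, -0.5230, 0.4576).

q_2 = (0.7191, -0.5230, 0.4576)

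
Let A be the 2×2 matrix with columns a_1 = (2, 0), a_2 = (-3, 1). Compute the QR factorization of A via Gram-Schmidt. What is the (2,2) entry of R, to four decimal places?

r_{22} = 1.0000

a_1 = (2, 0); ‖a_1‖ = 2.0000, so q_1 = (1.0000, 0.0000).
q_1·a_2 = 1.0000·(-3) + 0.0000·1 = -3.0000.
u_2 = a_2 + 3.0000·q_1 = (0.0000, 1.0000).
r_{22} = ‖u_2‖ = 1.0000.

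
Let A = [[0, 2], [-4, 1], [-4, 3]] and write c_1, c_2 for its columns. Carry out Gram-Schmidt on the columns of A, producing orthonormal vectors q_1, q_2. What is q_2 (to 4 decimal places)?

q_1 = c_1/‖c_1‖ = (0, -4, -4)/5.6569 = (0.0000, -0.7071, -0.7071).
r_{12} = q_1·c_2 = -2.8284.
u_2 = c_2 + 2.8284·q_1 = (2.0000, -1.0000, 1.0000).
‖u_2‖ = 2.4495, so q_2 = (0.8165, -0.4082, 0.4082).

q_2 = (0.8165, -0.4082, 0.4082)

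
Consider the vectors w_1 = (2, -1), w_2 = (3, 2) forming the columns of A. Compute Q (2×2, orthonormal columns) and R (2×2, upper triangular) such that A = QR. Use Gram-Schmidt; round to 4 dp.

w_1 = (2, -1); ‖w_1‖ = 2.2361, so e_1 = (0.8944, -0.4472).
e_1·w_2 = 0.8944·3 + (-0.4472)·2 = 1.7889.
u_2 = w_2 − 1.7889·e_1 = (1.4000, 2.8000).
‖u_2‖ = 3.1305, so e_2 = (0.4472, 0.8944).

Q = [[0.8944, 0.4472], [-0.4472, 0.8944]], R = [[2.2361, 1.7889], [0.0000, 3.1305]]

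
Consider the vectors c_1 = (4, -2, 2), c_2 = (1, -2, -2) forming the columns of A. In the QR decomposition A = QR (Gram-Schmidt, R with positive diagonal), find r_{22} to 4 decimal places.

c_1 = (4, -2, 2); ‖c_1‖ = 4.8990, so q_1 = (0.8165, -0.4082, 0.4082).
q_1·c_2 = 0.8165·1 + (-0.4082)·(-2) + 0.4082·(-2) = 0.8165.
u_2 = c_2 − 0.8165·q_1 = (0.3333, -1.6667, -2.3333).
r_{22} = ‖u_2‖ = 2.8868.

r_{22} = 2.8868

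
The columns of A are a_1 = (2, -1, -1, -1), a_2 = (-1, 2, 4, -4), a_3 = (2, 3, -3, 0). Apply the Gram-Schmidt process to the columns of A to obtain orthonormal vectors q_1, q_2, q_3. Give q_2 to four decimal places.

a_1 = (2, -1, -1, -1); ‖a_1‖ = 2.6458, so q_1 = (0.7559, -0.3780, -0.3780, -0.3780).
q_1·a_2 = 0.7559·(-1) + (-0.3780)·2 + (-0.3780)·4 + (-0.3780)·(-4) = -1.5119.
u_2 = a_2 + 1.5119·q_1 = (0.1429, 1.4286, 3.4286, -4.5714).
‖u_2‖ = 5.8919, so q_2 = (0.0242, 0.2425, 0.5819, -0.7759).

q_2 = (0.0242, 0.2425, 0.5819, -0.7759)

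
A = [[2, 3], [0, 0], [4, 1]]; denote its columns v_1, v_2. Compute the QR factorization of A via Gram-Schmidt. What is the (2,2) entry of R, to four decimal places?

r_{22} = 2.2361

v_1 = (2, 0, 4); ‖v_1‖ = 4.4721, so q_1 = (0.4472, 0.0000, 0.8944).
q_1·v_2 = 0.4472·3 + 0.0000·0 + 0.8944·1 = 2.2361.
u_2 = v_2 − 2.2361·q_1 = (2.0000, 0.0000, -1.0000).
r_{22} = ‖u_2‖ = 2.2361.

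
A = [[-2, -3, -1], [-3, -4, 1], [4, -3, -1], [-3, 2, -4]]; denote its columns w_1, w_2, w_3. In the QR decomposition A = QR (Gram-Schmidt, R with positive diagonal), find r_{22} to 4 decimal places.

w_1 = (-2, -3, 4, -3); ‖w_1‖ = 6.1644, so e_1 = (-0.3244, -0.4867, 0.6489, -0.4867).
e_1·w_2 = (-0.3244)·(-3) + (-0.4867)·(-4) + 0.6489·(-3) + (-0.4867)·2 = 0.0000.
u_2 = w_2 + 0.0000·e_1 = (-3.0000, -4.0000, -3.0000, 2.0000).
r_{22} = ‖u_2‖ = 6.1644.

r_{22} = 6.1644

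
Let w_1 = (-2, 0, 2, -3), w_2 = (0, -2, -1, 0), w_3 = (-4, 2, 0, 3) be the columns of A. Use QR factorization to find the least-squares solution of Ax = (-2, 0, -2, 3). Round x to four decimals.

x = (-0.3969, 0.7860, 0.6809)

e_1 = w_1/‖w_1‖ = (-2, 0, 2, -3)/4.1231 = (-0.4851, 0.0000, 0.4851, -0.7276).
r_{12} = e_1·w_2 = -0.4851.
u_2 = w_2 + 0.4851·e_1 = (-0.2353, -2.0000, -0.7647, -0.3529).
‖u_2‖ = 2.1828, so e_2 = (-0.1078, -0.9162, -0.3503, -0.1617).
r_{13} = e_1·w_3 = -0.2425; r_{23} = e_2·w_3 = -1.8864.
u_3 = w_3 + 0.2425·e_1 + 1.8864·e_2 = (-4.3210, 0.2716, -0.5432, 2.5185).
‖u_3‖ = 5.0381, so e_3 = (-0.8577, 0.0539, -0.1078, 0.4999).
Qᵀb = (-2.1828, 0.4312, 3.4306).
Back-substitute: x_3 = 3.4306/5.0381 = 0.6809.
x_2 = (0.4312 + 1.8864·0.6809)/2.1828 = 0.7860.
x_1 = (-2.1828 + 0.4851·0.7860 + 0.2425·0.6809)/4.1231 = -0.3969.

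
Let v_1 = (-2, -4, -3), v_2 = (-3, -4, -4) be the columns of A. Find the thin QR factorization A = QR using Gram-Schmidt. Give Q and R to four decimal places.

Q = [[-0.3714, -0.6142], [-0.7428, 0.6465], [-0.5571, -0.4526]], R = [[5.3852, 6.3136], [0.0000, 1.0667]]

v_1 = (-2, -4, -3); ‖v_1‖ = 5.3852, so q_1 = (-0.3714, -0.7428, -0.5571).
q_1·v_2 = (-0.3714)·(-3) + (-0.7428)·(-4) + (-0.5571)·(-4) = 6.3136.
u_2 = v_2 − 6.3136·q_1 = (-0.6552, 0.6897, -0.4828).
‖u_2‖ = 1.0667, so q_2 = (-0.6142, 0.6465, -0.4526).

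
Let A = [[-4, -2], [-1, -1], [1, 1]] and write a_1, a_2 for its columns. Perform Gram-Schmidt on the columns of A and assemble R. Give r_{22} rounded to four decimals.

r_{22} = 0.6667

e_1 = a_1/‖a_1‖ = (-4, -1, 1)/4.2426 = (-0.9428, -0.2357, 0.2357).
r_{12} = e_1·a_2 = 2.3570.
u_2 = a_2 − 2.3570·e_1 = (0.2222, -0.4444, 0.4444).
r_{22} = ‖u_2‖ = 0.6667.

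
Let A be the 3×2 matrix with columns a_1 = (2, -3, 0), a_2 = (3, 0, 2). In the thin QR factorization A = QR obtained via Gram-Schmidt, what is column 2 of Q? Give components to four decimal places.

a_1 = (2, -3, 0); ‖a_1‖ = 3.6056, so e_1 = (0.5547, -0.8321, 0.0000).
e_1·a_2 = 0.5547·3 + (-0.8321)·0 + 0.0000·2 = 1.6641.
u_2 = a_2 − 1.6641·e_1 = (2.0769, 1.3846, 2.0000).
‖u_2‖ = 3.1986, so e_2 = (0.6493, 0.4329, 0.6253).

e_2 = (0.6493, 0.4329, 0.6253)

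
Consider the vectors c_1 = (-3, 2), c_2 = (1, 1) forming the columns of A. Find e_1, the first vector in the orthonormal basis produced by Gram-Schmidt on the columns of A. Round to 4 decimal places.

e_1 = c_1/‖c_1‖ = (-3, 2)/3.6056 = (-0.8321, 0.5547).

e_1 = (-0.8321, 0.5547)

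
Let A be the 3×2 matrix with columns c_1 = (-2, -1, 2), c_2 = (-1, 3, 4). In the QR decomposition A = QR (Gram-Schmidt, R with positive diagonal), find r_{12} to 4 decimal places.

r_{12} = 2.3333

c_1 = (-2, -1, 2); ‖c_1‖ = 3.0000, so q_1 = (-0.6667, -0.3333, 0.6667).
r_{12} = q_1·c_2 = 2.3333.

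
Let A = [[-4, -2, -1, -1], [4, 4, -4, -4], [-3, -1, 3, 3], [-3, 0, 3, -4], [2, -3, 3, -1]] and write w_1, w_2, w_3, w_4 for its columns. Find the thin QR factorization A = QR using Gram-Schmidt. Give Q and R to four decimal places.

q_1 = w_1/‖w_1‖ = (-4, 4, -3, -3, 2)/7.3485 = (-0.5443, 0.5443, -0.4082, -0.4082, 0.2722).
r_{12} = q_1·w_2 = 2.8577.
u_2 = w_2 − 2.8577·q_1 = (-0.4444, 2.4444, 0.1667, 1.1667, -3.7778).
‖u_2‖ = 4.6726, so q_2 = (-0.0951, 0.5231, 0.0357, 0.2497, -0.8085).
r_{13} = q_1·w_3 = -3.2660; r_{23} = q_2·w_3 = -3.5669.
u_3 = w_3 + 3.2660·q_1 + 3.5669·q_2 = (-3.1170, -0.3562, 1.7939, 2.5573, 1.0051).
‖u_3‖ = 4.5399, so q_3 = (-0.6866, -0.0785, 0.3951, 0.5633, 0.2214).
r_{14} = q_1·w_4 = -1.4969; r_{24} = q_2·w_4 = -2.0807; r_{34} = q_3·w_4 = -0.2886.
u_4 = w_4 + 1.4969·q_1 + 2.0807·q_2 + 0.2886·q_3 = (-2.2109, -2.1193, 2.5772, -3.9290, -2.2109).
‖u_4‖ = 6.0288, so q_4 = (-0.3667, -0.3515, 0.4275, -0.6517, -0.3667).

Q = [[-0.5443, -0.0951, -0.6866, -0.3667], [0.5443, 0.5231, -0.0785, -0.3515], [-0.4082, 0.0357, 0.3951, 0.4275], [-0.4082, 0.2497, 0.5633, -0.6517], [0.2722, -0.8085, 0.2214, -0.3667]], R = [[7.3485, 2.8577, -3.2660, -1.4969], [0.0000, 4.6726, -3.5669, -2.0807], [0.0000, 0.0000, 4.5399, -0.2886], [0.0000, 0.0000, 0.0000, 6.0288]]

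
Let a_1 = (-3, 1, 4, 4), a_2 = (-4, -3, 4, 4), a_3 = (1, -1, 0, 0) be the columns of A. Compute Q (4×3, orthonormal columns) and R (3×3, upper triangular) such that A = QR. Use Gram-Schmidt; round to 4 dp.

Q = [[-0.4629, -0.2600, 0.8474], [0.1543, -0.9650, -0.2119], [0.6172, 0.0231, 0.3443], [0.6172, 0.0231, 0.3443]], R = [[6.4807, 6.3264, -0.6172], [0.0000, 4.1202, 0.7050], [0.0000, 0.0000, 1.0593]]

a_1 = (-3, 1, 4, 4); ‖a_1‖ = 6.4807, so q_1 = (-0.4629, 0.1543, 0.6172, 0.6172).
q_1·a_2 = (-0.4629)·(-4) + 0.1543·(-3) + 0.6172·4 + 0.6172·4 = 6.3264.
u_2 = a_2 − 6.3264·q_1 = (-1.0714, -3.9762, 0.0952, 0.0952).
‖u_2‖ = 4.1202, so q_2 = (-0.2600, -0.9650, 0.0231, 0.0231).
q_1·a_3 = (-0.4629)·1 + 0.1543·(-1) + 0.6172·0 + 0.6172·0 = -0.6172; q_2·a_3 = (-0.2600)·1 + (-0.9650)·(-1) + 0.0231·0 + 0.0231·0 = 0.7050.
u_3 = a_3 + 0.6172·q_1 − 0.7050·q_2 = (0.8976, -0.2244, 0.3647, 0.3647).
‖u_3‖ = 1.0593, so q_3 = (0.8474, -0.2119, 0.3443, 0.3443).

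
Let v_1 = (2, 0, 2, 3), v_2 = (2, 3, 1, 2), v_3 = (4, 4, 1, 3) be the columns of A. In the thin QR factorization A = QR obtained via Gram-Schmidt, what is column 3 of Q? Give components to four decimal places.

e_3 = (0.7857, -0.2357, -0.5500, -0.1571)

e_1 = v_1/‖v_1‖ = (2, 0, 2, 3)/4.1231 = (0.4851, 0.0000, 0.4851, 0.7276).
r_{12} = e_1·v_2 = 2.9104.
u_2 = v_2 − 2.9104·e_1 = (0.5882, 3.0000, -0.4118, -0.1176).
‖u_2‖ = 3.0870, so e_2 = (0.1906, 0.9718, -0.1334, -0.0381).
r_{13} = e_1·v_3 = 4.6082; r_{23} = e_2·v_3 = 4.4018.
u_3 = v_3 − 4.6082·e_1 − 4.4018·e_2 = (0.9259, -0.2778, -0.6481, -0.1852).
‖u_3‖ = 1.1785, so e_3 = (0.7857, -0.2357, -0.5500, -0.1571).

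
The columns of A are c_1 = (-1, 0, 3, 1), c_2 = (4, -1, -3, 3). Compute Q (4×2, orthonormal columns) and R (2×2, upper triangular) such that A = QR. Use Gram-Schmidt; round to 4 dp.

Q = [[-0.3015, 0.6072], [0.0000, -0.1965], [0.9045, -0.0536], [0.3015, 0.7680]], R = [[3.3166, -3.0151], [0.0000, 5.0901]]

c_1 = (-1, 0, 3, 1); ‖c_1‖ = 3.3166, so e_1 = (-0.3015, 0.0000, 0.9045, 0.3015).
e_1·c_2 = (-0.3015)·4 + 0.0000·(-1) + 0.9045·(-3) + 0.3015·3 = -3.0151.
u_2 = c_2 + 3.0151·e_1 = (3.0909, -1.0000, -0.2727, 3.9091).
‖u_2‖ = 5.0901, so e_2 = (0.6072, -0.1965, -0.0536, 0.7680).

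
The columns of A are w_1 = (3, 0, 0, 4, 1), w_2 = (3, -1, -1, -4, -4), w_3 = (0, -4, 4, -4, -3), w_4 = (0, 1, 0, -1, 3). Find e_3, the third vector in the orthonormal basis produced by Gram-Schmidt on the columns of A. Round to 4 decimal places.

w_1 = (3, 0, 0, 4, 1); ‖w_1‖ = 5.0990, so e_1 = (0.5883, 0.0000, 0.0000, 0.7845, 0.1961).
e_1·w_2 = 0.5883·3 + 0.0000·(-1) + 0.0000·(-1) + 0.7845·(-4) + 0.1961·(-4) = -2.1573.
u_2 = w_2 + 2.1573·e_1 = (4.2692, -1.0000, -1.0000, -2.3077, -3.5769).
‖u_2‖ = 6.1924, so e_2 = (0.6894, -0.1615, -0.1615, -0.3727, -0.5776).
e_1·w_3 = 0.5883·0 + 0.0000·(-4) + 0.0000·4 + 0.7845·(-4) + 0.1961·(-3) = -3.7262; e_2·w_3 = 0.6894·0 + (-0.1615)·(-4) + (-0.1615)·4 + (-0.3727)·(-4) + (-0.5776)·(-3) = 3.2235.
u_3 = w_3 + 3.7262·e_1 − 3.2235·e_2 = (-0.0301, -3.4794, 4.5206, 0.1244, -0.4072).
‖u_3‖ = 5.7205, so e_3 = (-0.0053, -0.6082, 0.7902, 0.0217, -0.0712).

e_3 = (-0.0053, -0.6082, 0.7902, 0.0217, -0.0712)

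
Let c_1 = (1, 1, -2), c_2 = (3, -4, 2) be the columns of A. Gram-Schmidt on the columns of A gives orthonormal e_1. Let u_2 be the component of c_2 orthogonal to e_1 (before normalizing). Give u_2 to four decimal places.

u_2 = (3.8333, -3.1667, 0.3333)

c_1 = (1, 1, -2); ‖c_1‖ = 2.4495, so e_1 = (0.4082, 0.4082, -0.8165).
e_1·c_2 = 0.4082·3 + 0.4082·(-4) + (-0.8165)·2 = -2.0412.
u_2 = c_2 + 2.0412·e_1 = (3.8333, -3.1667, 0.3333).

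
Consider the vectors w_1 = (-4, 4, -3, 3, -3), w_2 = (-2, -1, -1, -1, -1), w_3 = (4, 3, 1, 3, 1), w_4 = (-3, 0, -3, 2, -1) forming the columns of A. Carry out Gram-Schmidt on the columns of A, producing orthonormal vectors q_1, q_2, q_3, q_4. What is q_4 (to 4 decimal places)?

w_1 = (-4, 4, -3, 3, -3); ‖w_1‖ = 7.6811, so q_1 = (-0.5208, 0.5208, -0.3906, 0.3906, -0.3906).
q_1·w_2 = (-0.5208)·(-2) + 0.5208·(-1) + (-0.3906)·(-1) + 0.3906·(-1) + (-0.3906)·(-1) = 0.9113.
u_2 = w_2 − 0.9113·q_1 = (-1.5254, -1.4746, -0.6441, -1.3559, -0.6441).
‖u_2‖ = 2.6776, so q_2 = (-0.5697, -0.5507, -0.2405, -0.5064, -0.2405).
q_1·w_3 = (-0.5208)·4 + 0.5208·3 + (-0.3906)·1 + 0.3906·3 + (-0.3906)·1 = -0.1302; q_2·w_3 = (-0.5697)·4 + (-0.5507)·3 + (-0.2405)·1 + (-0.5064)·3 + (-0.2405)·1 = -5.9312.
u_3 = w_3 + 0.1302·q_1 + 5.9312·q_2 = (0.5532, -0.1986, -0.4775, 0.0473, -0.4775).
‖u_3‖ = 0.8965, so q_3 = (0.6170, -0.2215, -0.5326, 0.0527, -0.5326).
q_1·w_4 = (-0.5208)·(-3) + 0.5208·0 + (-0.3906)·(-3) + 0.3906·2 + (-0.3906)·(-1) = 3.9057; q_2·w_4 = (-0.5697)·(-3) + (-0.5507)·0 + (-0.2405)·(-3) + (-0.5064)·2 + (-0.2405)·(-1) = 1.6585; q_3·w_4 = 0.6170·(-3) + (-0.2215)·0 + (-0.5326)·(-3) + 0.0527·2 + (-0.5326)·(-1) = 0.3850.
u_4 = w_4 − 3.9057·q_1 − 1.6585·q_2 − 0.3850·q_3 = (-0.2588, -1.0353, -0.8706, 1.2941, 1.1294).
‖u_4‖ = 2.2016, so q_4 = (-0.1176, -0.4702, -0.3954, 0.5878, 0.5130).

q_4 = (-0.1176, -0.4702, -0.3954, 0.5878, 0.5130)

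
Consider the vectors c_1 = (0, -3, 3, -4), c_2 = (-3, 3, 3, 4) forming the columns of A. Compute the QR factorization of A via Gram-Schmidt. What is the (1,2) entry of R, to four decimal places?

r_{12} = -2.7440

c_1 = (0, -3, 3, -4); ‖c_1‖ = 5.8310, so e_1 = (0.0000, -0.5145, 0.5145, -0.6860).
r_{12} = e_1·c_2 = -2.7440.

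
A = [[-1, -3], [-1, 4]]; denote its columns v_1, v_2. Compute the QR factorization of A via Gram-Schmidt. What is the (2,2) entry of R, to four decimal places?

r_{22} = 4.9497

v_1 = (-1, -1); ‖v_1‖ = 1.4142, so q_1 = (-0.7071, -0.7071).
q_1·v_2 = (-0.7071)·(-3) + (-0.7071)·4 = -0.7071.
u_2 = v_2 + 0.7071·q_1 = (-3.5000, 3.5000).
r_{22} = ‖u_2‖ = 4.9497.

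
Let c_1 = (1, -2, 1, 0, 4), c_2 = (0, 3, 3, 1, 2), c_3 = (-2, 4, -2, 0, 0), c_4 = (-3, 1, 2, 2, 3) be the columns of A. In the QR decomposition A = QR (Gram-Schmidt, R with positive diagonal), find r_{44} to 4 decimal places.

c_1 = (1, -2, 1, 0, 4); ‖c_1‖ = 4.6904, so e_1 = (0.2132, -0.4264, 0.2132, 0.0000, 0.8528).
e_1·c_2 = 0.2132·0 + (-0.4264)·3 + 0.2132·3 + 0.0000·1 + 0.8528·2 = 1.0660.
u_2 = c_2 − 1.0660·e_1 = (-0.2273, 3.4545, 2.7727, 1.0000, 1.0909).
‖u_2‖ = 4.6759, so e_2 = (-0.0486, 0.7388, 0.5930, 0.2139, 0.2333).
e_1·c_3 = 0.2132·(-2) + (-0.4264)·4 + 0.2132·(-2) + 0.0000·0 + 0.8528·0 = -2.5584; e_2·c_3 = (-0.0486)·(-2) + 0.7388·4 + 0.5930·(-2) + 0.2139·0 + 0.2333·0 = 1.8665.
u_3 = c_3 + 2.5584·e_1 − 1.8665·e_2 = (-1.3638, 1.5301, -2.5613, -0.3992, 1.7464).
‖u_3‖ = 3.7378, so e_3 = (-0.3649, 0.4094, -0.6853, -0.1068, 0.4672).
e_1·c_4 = 0.2132·(-3) + (-0.4264)·1 + 0.2132·2 + 0.0000·2 + 0.8528·3 = 1.9188; e_2·c_4 = (-0.0486)·(-3) + 0.7388·1 + 0.5930·2 + 0.2139·2 + 0.2333·3 = 3.1982; e_3·c_4 = (-0.3649)·(-3) + 0.4094·1 + (-0.6853)·2 + (-0.1068)·2 + 0.4672·3 = 1.3216.
u_4 = c_4 − 1.9188·e_1 − 3.1982·e_2 − 1.3216·e_3 = (-2.7714, -1.0857, 0.6000, 1.4571, 0.0000).
r_{44} = ‖u_4‖ = 3.3679.

r_{44} = 3.3679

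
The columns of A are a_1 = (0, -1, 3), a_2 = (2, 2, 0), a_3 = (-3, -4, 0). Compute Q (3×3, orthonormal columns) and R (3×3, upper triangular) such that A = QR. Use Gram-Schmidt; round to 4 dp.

Q = [[0.0000, 0.7255, 0.6882], [-0.3162, 0.6529, -0.6882], [0.9487, 0.2176, -0.2294]], R = [[3.1623, -0.6325, 1.2649], [0.0000, 2.7568, -4.7881], [0.0000, 0.0000, 0.6882]]

a_1 = (0, -1, 3); ‖a_1‖ = 3.1623, so e_1 = (0.0000, -0.3162, 0.9487).
e_1·a_2 = 0.0000·2 + (-0.3162)·2 + 0.9487·0 = -0.6325.
u_2 = a_2 + 0.6325·e_1 = (2.0000, 1.8000, 0.6000).
‖u_2‖ = 2.7568, so e_2 = (0.7255, 0.6529, 0.2176).
e_1·a_3 = 0.0000·(-3) + (-0.3162)·(-4) + 0.9487·0 = 1.2649; e_2·a_3 = 0.7255·(-3) + 0.6529·(-4) + 0.2176·0 = -4.7881.
u_3 = a_3 − 1.2649·e_1 + 4.7881·e_2 = (0.4737, -0.4737, -0.1579).
‖u_3‖ = 0.6882, so e_3 = (0.6882, -0.6882, -0.2294).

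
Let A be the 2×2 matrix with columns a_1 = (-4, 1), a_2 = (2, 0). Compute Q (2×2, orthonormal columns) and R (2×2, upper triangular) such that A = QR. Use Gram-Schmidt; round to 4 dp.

Q = [[-0.9701, 0.2425], [0.2425, 0.9701]], R = [[4.1231, -1.9403], [0.0000, 0.4851]]

a_1 = (-4, 1); ‖a_1‖ = 4.1231, so e_1 = (-0.9701, 0.2425).
e_1·a_2 = (-0.9701)·2 + 0.2425·0 = -1.9403.
u_2 = a_2 + 1.9403·e_1 = (0.1176, 0.4706).
‖u_2‖ = 0.4851, so e_2 = (0.2425, 0.9701).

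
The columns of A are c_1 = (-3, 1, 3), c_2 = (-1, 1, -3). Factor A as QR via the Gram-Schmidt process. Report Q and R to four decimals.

Q = [[-0.6882, -0.5750], [0.2294, 0.4059], [0.6882, -0.7103]], R = [[4.3589, -1.1471], [0.0000, 3.1119]]

c_1 = (-3, 1, 3); ‖c_1‖ = 4.3589, so e_1 = (-0.6882, 0.2294, 0.6882).
e_1·c_2 = (-0.6882)·(-1) + 0.2294·1 + 0.6882·(-3) = -1.1471.
u_2 = c_2 + 1.1471·e_1 = (-1.7895, 1.2632, -2.2105).
‖u_2‖ = 3.1119, so e_2 = (-0.5750, 0.4059, -0.7103).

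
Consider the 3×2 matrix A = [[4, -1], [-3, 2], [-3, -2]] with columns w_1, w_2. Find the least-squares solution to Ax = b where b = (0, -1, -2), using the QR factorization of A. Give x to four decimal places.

x = (0.3069, 0.3586)

w_1 = (4, -3, -3); ‖w_1‖ = 5.8310, so q_1 = (0.6860, -0.5145, -0.5145).
q_1·w_2 = 0.6860·(-1) + (-0.5145)·2 + (-0.5145)·(-2) = -0.6860.
u_2 = w_2 + 0.6860·q_1 = (-0.5294, 1.6471, -2.3529).
‖u_2‖ = 2.9205, so q_2 = (-0.1813, 0.5640, -0.8057).
Qᵀb = (1.5435, 1.0474).
Back-substitute: x_2 = 1.0474/2.9205 = 0.3586.
x_1 = (1.5435 + 0.6860·0.3586)/5.8310 = 0.3069.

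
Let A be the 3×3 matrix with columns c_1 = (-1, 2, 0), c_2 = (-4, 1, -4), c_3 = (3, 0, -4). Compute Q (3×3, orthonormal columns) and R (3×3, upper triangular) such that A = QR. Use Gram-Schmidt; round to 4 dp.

e_1 = c_1/‖c_1‖ = (-1, 2, 0)/2.2361 = (-0.4472, 0.8944, 0.0000).
r_{12} = e_1·c_2 = 2.6833.
u_2 = c_2 − 2.6833·e_1 = (-2.8000, -1.4000, -4.0000).
‖u_2‖ = 5.0794, so e_2 = (-0.5512, -0.2756, -0.7875).
r_{13} = e_1·c_3 = -1.3416; r_{23} = e_2·c_3 = 1.4962.
u_3 = c_3 + 1.3416·e_1 − 1.4962·e_2 = (3.2248, 1.6124, -2.8217).
‖u_3‖ = 4.5783, so e_3 = (0.7044, 0.3522, -0.6163).

Q = [[-0.4472, -0.5512, 0.7044], [0.8944, -0.2756, 0.3522], [0.0000, -0.7875, -0.6163]], R = [[2.2361, 2.6833, -1.3416], [0.0000, 5.0794, 1.4962], [0.0000, 0.0000, 4.5783]]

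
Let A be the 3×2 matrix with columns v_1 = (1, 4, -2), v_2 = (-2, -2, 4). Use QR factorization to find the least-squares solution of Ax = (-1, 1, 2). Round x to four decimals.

q_1 = v_1/‖v_1‖ = (1, 4, -2)/4.5826 = (0.2182, 0.8729, -0.4364).
r_{12} = q_1·v_2 = -3.9279.
u_2 = v_2 + 3.9279·q_1 = (-1.1429, 1.4286, 2.2857).
‖u_2‖ = 2.9277, so q_2 = (-0.3904, 0.4880, 0.7807).
Qᵀb = (-0.2182, 2.4398).
Back-substitute: x_2 = 2.4398/2.9277 = 0.8333.
x_1 = (-0.2182 + 3.9279·0.8333)/4.5826 = 0.6667.

x = (0.6667, 0.8333)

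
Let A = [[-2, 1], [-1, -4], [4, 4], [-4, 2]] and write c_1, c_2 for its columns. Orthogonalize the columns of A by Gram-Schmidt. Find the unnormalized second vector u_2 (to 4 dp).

e_1 = c_1/‖c_1‖ = (-2, -1, 4, -4)/6.0828 = (-0.3288, -0.1644, 0.6576, -0.6576).
r_{12} = e_1·c_2 = 1.6440.
u_2 = c_2 − 1.6440·e_1 = (1.5405, -3.7297, 2.9189, 3.0811).

u_2 = (1.5405, -3.7297, 2.9189, 3.0811)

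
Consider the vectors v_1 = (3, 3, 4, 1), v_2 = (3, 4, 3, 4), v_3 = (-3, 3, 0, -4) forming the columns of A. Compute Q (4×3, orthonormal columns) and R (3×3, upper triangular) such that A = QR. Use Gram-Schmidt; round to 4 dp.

Q = [[0.5071, -0.0520, -0.5433], [0.5071, 0.2511, 0.7794], [0.6761, -0.3724, -0.1036], [0.1690, 0.8920, -0.2943]], R = [[5.9161, 6.2541, -0.6761], [0.0000, 3.2994, -2.6585], [0.0000, 0.0000, 5.1454]]

e_1 = v_1/‖v_1‖ = (3, 3, 4, 1)/5.9161 = (0.5071, 0.5071, 0.6761, 0.1690).
r_{12} = e_1·v_2 = 6.2541.
u_2 = v_2 − 6.2541·e_1 = (-0.1714, 0.8286, -1.2286, 2.9429).
‖u_2‖ = 3.2994, so e_2 = (-0.0520, 0.2511, -0.3724, 0.8920).
r_{13} = e_1·v_3 = -0.6761; r_{23} = e_2·v_3 = -2.6585.
u_3 = v_3 + 0.6761·e_1 + 2.6585·e_2 = (-2.7953, 4.0105, -0.5328, -1.5144).
‖u_3‖ = 5.1454, so e_3 = (-0.5433, 0.7794, -0.1036, -0.2943).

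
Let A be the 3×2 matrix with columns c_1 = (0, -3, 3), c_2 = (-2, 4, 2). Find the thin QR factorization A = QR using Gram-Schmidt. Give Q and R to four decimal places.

c_1 = (0, -3, 3); ‖c_1‖ = 4.2426, so e_1 = (0.0000, -0.7071, 0.7071).
e_1·c_2 = 0.0000·(-2) + (-0.7071)·4 + 0.7071·2 = -1.4142.
u_2 = c_2 + 1.4142·e_1 = (-2.0000, 3.0000, 3.0000).
‖u_2‖ = 4.6904, so e_2 = (-0.4264, 0.6396, 0.6396).

Q = [[0.0000, -0.4264], [-0.7071, 0.6396], [0.7071, 0.6396]], R = [[4.2426, -1.4142], [0.0000, 4.6904]]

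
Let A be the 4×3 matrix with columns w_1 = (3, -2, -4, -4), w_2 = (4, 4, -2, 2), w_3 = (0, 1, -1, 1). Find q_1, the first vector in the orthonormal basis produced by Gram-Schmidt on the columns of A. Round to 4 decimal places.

q_1 = (0.4472, -0.2981, -0.5963, -0.5963)

w_1 = (3, -2, -4, -4); ‖w_1‖ = 6.7082, so q_1 = (0.4472, -0.2981, -0.5963, -0.5963).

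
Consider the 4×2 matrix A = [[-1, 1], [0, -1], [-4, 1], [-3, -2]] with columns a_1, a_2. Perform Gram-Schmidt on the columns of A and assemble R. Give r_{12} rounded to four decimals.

a_1 = (-1, 0, -4, -3); ‖a_1‖ = 5.0990, so e_1 = (-0.1961, 0.0000, -0.7845, -0.5883).
r_{12} = e_1·a_2 = 0.1961.

r_{12} = 0.1961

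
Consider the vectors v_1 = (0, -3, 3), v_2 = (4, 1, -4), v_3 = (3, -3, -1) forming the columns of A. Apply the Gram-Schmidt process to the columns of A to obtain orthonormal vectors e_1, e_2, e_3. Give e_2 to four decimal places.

v_1 = (0, -3, 3); ‖v_1‖ = 4.2426, so e_1 = (0.0000, -0.7071, 0.7071).
e_1·v_2 = 0.0000·4 + (-0.7071)·1 + 0.7071·(-4) = -3.5355.
u_2 = v_2 + 3.5355·e_1 = (4.0000, -1.5000, -1.5000).
‖u_2‖ = 4.5277, so e_2 = (0.8835, -0.3313, -0.3313).

e_2 = (0.8835, -0.3313, -0.3313)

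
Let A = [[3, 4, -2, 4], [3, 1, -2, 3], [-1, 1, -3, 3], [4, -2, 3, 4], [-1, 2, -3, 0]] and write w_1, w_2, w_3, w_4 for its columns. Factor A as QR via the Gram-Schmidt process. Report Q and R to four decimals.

Q = [[0.5000, 0.7253, 0.4124, 0.2090], [0.5000, 0.1319, -0.6384, -0.5135], [-0.1667, 0.2198, -0.5989, 0.7284], [0.6667, -0.4835, -0.0425, 0.3722], [-0.1667, 0.4176, -0.2487, -0.1532]], R = [[6.0000, 0.6667, 1.0000, 5.6667], [0.0000, 5.0553, -5.0772, 2.0221], [0.0000, 0.0000, 2.8674, -2.2320], [0.0000, 0.0000, 0.0000, 2.9695]]

w_1 = (3, 3, -1, 4, -1); ‖w_1‖ = 6.0000, so e_1 = (0.5000, 0.5000, -0.1667, 0.6667, -0.1667).
e_1·w_2 = 0.5000·4 + 0.5000·1 + (-0.1667)·1 + 0.6667·(-2) + (-0.1667)·2 = 0.6667.
u_2 = w_2 − 0.6667·e_1 = (3.6667, 0.6667, 1.1111, -2.4444, 2.1111).
‖u_2‖ = 5.0553, so e_2 = (0.7253, 0.1319, 0.2198, -0.4835, 0.4176).
e_1·w_3 = 0.5000·(-2) + 0.5000·(-2) + (-0.1667)·(-3) + 0.6667·3 + (-0.1667)·(-3) = 1.0000; e_2·w_3 = 0.7253·(-2) + 0.1319·(-2) + 0.2198·(-3) + (-0.4835)·3 + 0.4176·(-3) = -5.0772.
u_3 = w_3 − 1.0000·e_1 + 5.0772·e_2 = (1.1826, -1.8304, -1.7174, -0.1217, -0.7130).
‖u_3‖ = 2.8674, so e_3 = (0.4124, -0.6384, -0.5989, -0.0425, -0.2487).
e_1·w_4 = 0.5000·4 + 0.5000·3 + (-0.1667)·3 + 0.6667·4 + (-0.1667)·0 = 5.6667; e_2·w_4 = 0.7253·4 + 0.1319·3 + 0.2198·3 + (-0.4835)·4 + 0.4176·0 = 2.0221; e_3·w_4 = 0.4124·4 + (-0.6384)·3 + (-0.5989)·3 + (-0.0425)·4 + (-0.2487)·0 = -2.2320.
u_4 = w_4 − 5.6667·e_1 − 2.0221·e_2 + 2.2320·e_3 = (0.6206, -1.5249, 2.1631, 1.1052, -0.4551).
‖u_4‖ = 2.9695, so e_4 = (0.2090, -0.5135, 0.7284, 0.3722, -0.1532).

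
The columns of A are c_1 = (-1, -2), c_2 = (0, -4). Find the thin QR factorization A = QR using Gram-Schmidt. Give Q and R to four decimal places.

c_1 = (-1, -2); ‖c_1‖ = 2.2361, so q_1 = (-0.4472, -0.8944).
q_1·c_2 = (-0.4472)·0 + (-0.8944)·(-4) = 3.5777.
u_2 = c_2 − 3.5777·q_1 = (1.6000, -0.8000).
‖u_2‖ = 1.7889, so q_2 = (0.8944, -0.4472).

Q = [[-0.4472, 0.8944], [-0.8944, -0.4472]], R = [[2.2361, 3.5777], [0.0000, 1.7889]]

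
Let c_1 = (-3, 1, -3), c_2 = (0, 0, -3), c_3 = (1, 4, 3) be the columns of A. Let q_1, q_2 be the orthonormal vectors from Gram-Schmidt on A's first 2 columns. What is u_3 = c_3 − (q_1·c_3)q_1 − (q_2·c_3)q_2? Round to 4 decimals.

q_1 = c_1/‖c_1‖ = (-3, 1, -3)/4.3589 = (-0.6882, 0.2294, -0.6882).
r_{12} = q_1·c_2 = 2.0647.
u_2 = c_2 − 2.0647·q_1 = (1.4211, -0.4737, -1.5789).
‖u_2‖ = 2.1764, so q_2 = (0.6529, -0.2176, -0.7255).
r_{13} = q_1·c_3 = -1.8353; r_{23} = q_2·c_3 = -2.3941.
u_3 = c_3 + 1.8353·q_1 + 2.3941·q_2 = (1.3000, 3.9000, 0.0000).

u_3 = (1.3000, 3.9000, 0.0000)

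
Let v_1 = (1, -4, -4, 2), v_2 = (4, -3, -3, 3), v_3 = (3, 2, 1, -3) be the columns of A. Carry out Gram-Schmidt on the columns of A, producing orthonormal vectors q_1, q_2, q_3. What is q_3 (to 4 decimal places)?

v_1 = (1, -4, -4, 2); ‖v_1‖ = 6.0828, so q_1 = (0.1644, -0.6576, -0.6576, 0.3288).
q_1·v_2 = 0.1644·4 + (-0.6576)·(-3) + (-0.6576)·(-3) + 0.3288·3 = 5.5896.
u_2 = v_2 − 5.5896·q_1 = (3.0811, 0.6757, 0.6757, 1.1622).
‖u_2‖ = 3.4288, so q_2 = (0.8986, 0.1971, 0.1971, 0.3389).
q_1·v_3 = 0.1644·3 + (-0.6576)·2 + (-0.6576)·1 + 0.3288·(-3) = -2.4660; q_2·v_3 = 0.8986·3 + 0.1971·2 + 0.1971·1 + 0.3389·(-3) = 2.2701.
u_3 = v_3 + 2.4660·q_1 − 2.2701·q_2 = (1.3655, -0.0690, -1.0690, -2.9586).
‖u_3‖ = 3.4301, so q_3 = (0.3981, -0.0201, -0.3116, -0.8625).

q_3 = (0.3981, -0.0201, -0.3116, -0.8625)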